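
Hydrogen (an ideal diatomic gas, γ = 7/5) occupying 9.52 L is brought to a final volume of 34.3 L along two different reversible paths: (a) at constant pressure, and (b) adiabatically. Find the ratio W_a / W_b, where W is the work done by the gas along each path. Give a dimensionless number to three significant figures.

Path (a) isobaric: W = P₁(V₂ − V₁) → W_a/(P₁V₁) = 2.603.
Path (b) adiabatic: W = P₁V₁(1 − (V₁/V₂)^(γ−1))/(γ−1) → W_b/(P₁V₁) = 1.003.
W_a / W_b = 2.603 / 1.003 = 2.596.

W_a / W_b ≈ 2.60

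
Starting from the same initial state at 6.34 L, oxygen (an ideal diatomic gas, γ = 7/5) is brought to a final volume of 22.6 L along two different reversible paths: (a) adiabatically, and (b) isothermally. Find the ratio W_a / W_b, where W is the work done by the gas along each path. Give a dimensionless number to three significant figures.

Path (a) adiabatic: W = P₁V₁(1 − (V₁/V₂)^(γ−1))/(γ−1) → W_a/(P₁V₁) = 0.9964.
Path (b) isothermal: W = P₁V₁ ln(V₂/V₁) → W_b/(P₁V₁) = 1.271.
W_a / W_b = 0.9964 / 1.271 = 0.7839.

W_a / W_b ≈ 0.784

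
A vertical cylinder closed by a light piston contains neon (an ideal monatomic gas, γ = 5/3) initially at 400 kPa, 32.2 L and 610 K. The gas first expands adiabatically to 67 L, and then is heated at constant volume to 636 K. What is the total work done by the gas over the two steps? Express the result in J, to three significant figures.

Step 1 (adiabatic): W = (P₁V₁ − P₂V₂)/(γ−1) = (12880 − 7903)/0.667 = 7466 J.
Step 2 (isochoric): W = 0 (constant volume).
W_total = 7466 + 0 = 7466 J.

W_total ≈ 7470 J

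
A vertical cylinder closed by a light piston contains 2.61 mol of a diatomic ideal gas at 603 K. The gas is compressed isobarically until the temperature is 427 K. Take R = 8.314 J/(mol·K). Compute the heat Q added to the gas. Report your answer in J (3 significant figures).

Isobaric: W = nRΔT = (2.61)(8.314)(-176) = -3819 J.
ΔU = nCᵥΔT with Cᵥ = 5R/2: ΔU = (2.61)(20.79)(-176) = -9548 J.
Q = ΔU + W = -9548 − 3819 = -13367 J.

Q ≈ -13400 J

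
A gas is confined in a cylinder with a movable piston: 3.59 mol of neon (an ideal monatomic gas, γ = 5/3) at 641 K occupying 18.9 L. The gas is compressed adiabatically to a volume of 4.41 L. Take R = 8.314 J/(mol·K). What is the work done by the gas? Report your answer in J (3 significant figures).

W ≈ -47000 J

Adiabatic: TV^(γ−1) = const with γ = 5/3.
T₂ = T₁ (V₁/V₂)^(γ−1) = 641 × (18.9/4.41)^0.667 = 641 × 2.638 = 1691 K.
W_by = nCᵥ(T₁ − T₂) = (3.59)(12.47)(641 − 1691) = -47020 J.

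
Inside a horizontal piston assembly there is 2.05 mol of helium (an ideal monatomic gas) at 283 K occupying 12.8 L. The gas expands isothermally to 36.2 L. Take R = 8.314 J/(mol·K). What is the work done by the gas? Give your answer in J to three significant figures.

W ≈ 5010 J

Isothermal: W = nRT ln(V₂/V₁).
W = (2.05)(8.314)(283) × ln(36.2/12.8)
  = 4823 × 1.04
W_by_gas = 5014 J.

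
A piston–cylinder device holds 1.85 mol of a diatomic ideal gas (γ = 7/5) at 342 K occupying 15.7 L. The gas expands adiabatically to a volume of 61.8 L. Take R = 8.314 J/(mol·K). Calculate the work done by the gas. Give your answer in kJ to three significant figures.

W ≈ 5.55 kJ

Adiabatic: TV^(γ−1) = const with γ = 7/5.
T₂ = T₁ (V₁/V₂)^(γ−1) = 342 × (15.7/61.8)^0.4 = 342 × 0.578 = 197.7 K.
W_by = nCᵥ(T₁ − T₂) = (1.85)(20.79)(342 − 197.7) = 5549 J.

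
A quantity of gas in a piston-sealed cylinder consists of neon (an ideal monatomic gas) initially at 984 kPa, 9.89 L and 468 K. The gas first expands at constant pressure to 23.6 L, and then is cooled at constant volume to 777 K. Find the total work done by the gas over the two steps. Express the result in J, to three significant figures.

Step 1 (isobaric): W = PΔV = (984 kPa)(23.6 − 9.89 L) = 13491 J.
Step 2 (isochoric): W = 0 (constant volume).
W_total = 13491 + 0 = 13491 J.

W_total ≈ 13500 J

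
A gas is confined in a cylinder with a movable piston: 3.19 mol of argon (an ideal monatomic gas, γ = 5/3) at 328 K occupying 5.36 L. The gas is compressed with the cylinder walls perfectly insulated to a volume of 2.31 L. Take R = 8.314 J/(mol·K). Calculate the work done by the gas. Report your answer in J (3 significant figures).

Adiabatic: TV^(γ−1) = const with γ = 5/3.
T₂ = T₁ (V₁/V₂)^(γ−1) = 328 × (5.36/2.31)^0.667 = 328 × 1.753 = 574.9 K.
W_by = nCᵥ(T₁ − T₂) = (3.19)(12.47)(328 − 574.9) = -9821 J.

W ≈ -9820 J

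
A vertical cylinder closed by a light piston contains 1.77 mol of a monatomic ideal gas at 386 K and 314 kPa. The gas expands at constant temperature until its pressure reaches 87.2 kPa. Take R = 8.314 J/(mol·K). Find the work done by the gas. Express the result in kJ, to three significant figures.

W ≈ 7.28 kJ

Isothermal process: W = nRT ln(V₂/V₁) = nRT ln(P₁/P₂).
W = (1.77)(8.314)(386) × ln(314/87.2)
  = 5680 × ln(3.601) = 5680 × 1.281
W_by_gas = 7278 J.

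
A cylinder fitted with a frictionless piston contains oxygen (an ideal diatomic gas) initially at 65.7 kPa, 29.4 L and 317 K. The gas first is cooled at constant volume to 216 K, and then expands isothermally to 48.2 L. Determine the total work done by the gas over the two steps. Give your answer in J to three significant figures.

W_total ≈ 651 J

Step 1 (isochoric): W = 0 (constant volume).
After step 1: P = 44.77 kPa (V unchanged).
Step 2 (isothermal): W = P₁V₁ ln(V₂/V₁) = (1316) ln(48.2/29.4) = 650.7 J.
W_total = 0 + 650.7 = 650.7 J.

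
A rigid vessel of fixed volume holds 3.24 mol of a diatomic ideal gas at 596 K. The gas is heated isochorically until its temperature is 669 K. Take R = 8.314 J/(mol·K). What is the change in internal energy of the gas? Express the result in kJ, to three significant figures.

Constant volume ⇒ W = 0, so Q = ΔU = nCᵥΔT with Cᵥ = 5R/2 = 20.79 J/(mol·K).
ΔU = (3.24)(20.79)(669 − 596) = 4916 J.

ΔU ≈ 4.92 kJ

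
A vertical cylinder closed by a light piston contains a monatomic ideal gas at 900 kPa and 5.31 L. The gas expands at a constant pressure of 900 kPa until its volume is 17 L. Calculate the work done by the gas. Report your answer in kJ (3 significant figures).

W ≈ 10.5 kJ

Isobaric: W = P ΔV.
W = (900 kPa)(17 − 5.31 L) = (900)(11.69) = 10521 J.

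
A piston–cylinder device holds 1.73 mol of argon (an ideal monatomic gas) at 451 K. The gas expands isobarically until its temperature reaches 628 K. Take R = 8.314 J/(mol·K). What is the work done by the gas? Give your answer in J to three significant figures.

Isobaric: W = P ΔV = nR ΔT.
W = (1.73)(8.314)(628 − 451) = 2546 J.

W ≈ 2550 J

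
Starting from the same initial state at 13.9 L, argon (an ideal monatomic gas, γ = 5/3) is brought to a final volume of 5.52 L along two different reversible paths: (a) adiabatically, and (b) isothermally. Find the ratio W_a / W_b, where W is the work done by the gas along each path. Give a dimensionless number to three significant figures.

Path (a) adiabatic: W = P₁V₁(1 − (V₁/V₂)^(γ−1))/(γ−1) → W_a/(P₁V₁) = -1.276.
Path (b) isothermal: W = P₁V₁ ln(V₂/V₁) → W_b/(P₁V₁) = -0.9235.
W_a / W_b = -1.276 / -0.9235 = 1.382.

W_a / W_b ≈ 1.38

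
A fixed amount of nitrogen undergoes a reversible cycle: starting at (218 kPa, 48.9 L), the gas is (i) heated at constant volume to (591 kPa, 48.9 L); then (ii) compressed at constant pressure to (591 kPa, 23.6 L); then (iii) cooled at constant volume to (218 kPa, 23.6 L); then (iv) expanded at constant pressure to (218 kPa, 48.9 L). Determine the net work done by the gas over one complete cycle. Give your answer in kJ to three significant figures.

W_net ≈ -9.44 kJ

Constant-volume legs do no work.
W(ii) = (591)(23.6 − 48.9) = -14952 J; W(iv) = (218)(48.9 − 23.6) = 5515 J.
W_net = -14952 + 5515 = -9437 J (the counter-clockwise enclosed area).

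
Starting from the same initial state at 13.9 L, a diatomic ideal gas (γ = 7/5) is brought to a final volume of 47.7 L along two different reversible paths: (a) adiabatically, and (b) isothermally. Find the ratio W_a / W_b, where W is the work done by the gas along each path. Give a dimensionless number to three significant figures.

W_a / W_b ≈ 0.789

Path (a) adiabatic: W = P₁V₁(1 − (V₁/V₂)^(γ−1))/(γ−1) → W_a/(P₁V₁) = 0.9734.
Path (b) isothermal: W = P₁V₁ ln(V₂/V₁) → W_b/(P₁V₁) = 1.233.
W_a / W_b = 0.9734 / 1.233 = 0.7894.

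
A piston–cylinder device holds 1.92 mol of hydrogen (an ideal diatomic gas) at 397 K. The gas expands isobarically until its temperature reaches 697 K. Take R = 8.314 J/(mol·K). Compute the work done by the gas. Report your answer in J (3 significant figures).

Isobaric: W = P ΔV = nR ΔT.
W = (1.92)(8.314)(697 − 397) = 4789 J.

W ≈ 4790 J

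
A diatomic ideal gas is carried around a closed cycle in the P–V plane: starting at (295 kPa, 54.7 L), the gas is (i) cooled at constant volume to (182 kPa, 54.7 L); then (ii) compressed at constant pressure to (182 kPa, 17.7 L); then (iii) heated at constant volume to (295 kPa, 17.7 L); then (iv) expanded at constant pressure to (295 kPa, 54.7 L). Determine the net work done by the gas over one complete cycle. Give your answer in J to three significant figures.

Constant-volume legs do no work.
W(ii) = (182)(17.7 − 54.7) = -6734 J; W(iv) = (295)(54.7 − 17.7) = 10915 J.
W_net = -6734 + 10915 = 4181 J (the clockwise enclosed area).

W_net ≈ 4180 J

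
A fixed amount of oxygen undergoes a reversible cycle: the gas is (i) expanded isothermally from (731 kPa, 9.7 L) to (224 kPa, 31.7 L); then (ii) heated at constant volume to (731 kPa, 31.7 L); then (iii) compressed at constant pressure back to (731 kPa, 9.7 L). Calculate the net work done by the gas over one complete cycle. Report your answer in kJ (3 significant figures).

W_net ≈ -7.69 kJ

Leg (i): W = PᵢVᵢ ln(V_f/Vᵢ) = (7091) ln(31.7/9.7) = 8397 J.
Leg (ii): W = 0.
Leg (iii): W = PΔV = (731)(9.7 − 31.7) = -16082 J.
W_net = 8397 − 16082 = -7685 J.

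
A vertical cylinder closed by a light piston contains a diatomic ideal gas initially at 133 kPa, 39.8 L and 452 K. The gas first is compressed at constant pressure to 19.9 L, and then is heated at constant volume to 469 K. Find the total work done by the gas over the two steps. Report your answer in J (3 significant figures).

W_total ≈ -2650 J

Step 1 (isobaric): W = PΔV = (133 kPa)(19.9 − 39.8 L) = -2647 J.
Step 2 (isochoric): W = 0 (constant volume).
W_total = -2647 + 0 = -2647 J.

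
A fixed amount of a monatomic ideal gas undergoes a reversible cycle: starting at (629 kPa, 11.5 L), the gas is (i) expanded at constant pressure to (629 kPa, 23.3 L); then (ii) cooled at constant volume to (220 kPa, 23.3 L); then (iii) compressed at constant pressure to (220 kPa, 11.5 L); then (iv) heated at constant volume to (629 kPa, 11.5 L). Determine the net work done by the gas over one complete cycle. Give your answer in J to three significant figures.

W_net ≈ 4830 J

Constant-volume legs do no work.
W(i) = (629)(23.3 − 11.5) = 7422 J; W(iii) = (220)(11.5 − 23.3) = -2596 J.
W_net = 7422 − 2596 = 4826 J (the clockwise enclosed area).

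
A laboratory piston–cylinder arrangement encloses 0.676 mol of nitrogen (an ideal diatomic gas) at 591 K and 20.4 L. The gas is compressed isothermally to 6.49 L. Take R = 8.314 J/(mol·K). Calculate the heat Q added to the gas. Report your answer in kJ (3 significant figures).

Q ≈ -3.80 kJ

Isothermal ⇒ ΔU = 0, so Q = W = nRT ln(V₂/V₁).
Q = (0.676)(8.314)(591) ln(6.49/20.4) = 3322 × -1.145 = -3804 J.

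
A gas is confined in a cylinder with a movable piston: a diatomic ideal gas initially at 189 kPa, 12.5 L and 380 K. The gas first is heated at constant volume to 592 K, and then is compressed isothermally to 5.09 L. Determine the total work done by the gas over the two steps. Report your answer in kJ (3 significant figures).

Step 1 (isochoric): W = 0 (constant volume).
After step 1: P = 294.4 kPa (V unchanged).
Step 2 (isothermal): W = P₁V₁ ln(V₂/V₁) = (3681) ln(5.09/12.5) = -3307 J.
W_total = 0 − 3307 = -3307 J.

W_total ≈ -3.31 kJ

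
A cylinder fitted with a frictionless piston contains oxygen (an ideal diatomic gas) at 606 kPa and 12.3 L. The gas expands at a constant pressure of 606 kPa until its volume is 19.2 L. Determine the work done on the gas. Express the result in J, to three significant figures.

W ≈ -4180 J

Isobaric: W = P ΔV.
W = (606 kPa)(19.2 − 12.3 L) = (606)(6.9) = 4181 J.
Work on gas = −W_by = -4181 J.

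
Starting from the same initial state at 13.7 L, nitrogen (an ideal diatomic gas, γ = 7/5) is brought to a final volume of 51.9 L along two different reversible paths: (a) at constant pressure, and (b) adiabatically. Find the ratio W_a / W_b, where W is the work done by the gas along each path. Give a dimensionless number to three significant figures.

Path (a) isobaric: W = P₁(V₂ − V₁) → W_a/(P₁V₁) = 2.788.
Path (b) adiabatic: W = P₁V₁(1 − (V₁/V₂)^(γ−1))/(γ−1) → W_b/(P₁V₁) = 1.033.
W_a / W_b = 2.788 / 1.033 = 2.7.

W_a / W_b ≈ 2.70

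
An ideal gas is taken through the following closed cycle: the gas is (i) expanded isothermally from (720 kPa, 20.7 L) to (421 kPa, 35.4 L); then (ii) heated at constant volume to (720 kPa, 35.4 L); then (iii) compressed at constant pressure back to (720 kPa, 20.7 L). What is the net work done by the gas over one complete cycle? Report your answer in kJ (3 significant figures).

Leg (i): W = PᵢVᵢ ln(V_f/Vᵢ) = (14904) ln(35.4/20.7) = 7997 J.
Leg (ii): W = 0.
Leg (iii): W = PΔV = (720)(20.7 − 35.4) = -10584 J.
W_net = 7997 − 10584 = -2587 J.

W_net ≈ -2.59 kJ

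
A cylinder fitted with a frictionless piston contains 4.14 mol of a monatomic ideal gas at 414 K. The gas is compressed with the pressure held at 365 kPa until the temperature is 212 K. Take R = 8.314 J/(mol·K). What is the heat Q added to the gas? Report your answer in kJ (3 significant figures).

Q ≈ -17.4 kJ

Isobaric: W = nRΔT = (4.14)(8.314)(-202) = -6953 J.
ΔU = nCᵥΔT with Cᵥ = 3R/2: ΔU = (4.14)(12.47)(-202) = -10429 J.
Q = ΔU + W = -10429 − 6953 = -17382 J.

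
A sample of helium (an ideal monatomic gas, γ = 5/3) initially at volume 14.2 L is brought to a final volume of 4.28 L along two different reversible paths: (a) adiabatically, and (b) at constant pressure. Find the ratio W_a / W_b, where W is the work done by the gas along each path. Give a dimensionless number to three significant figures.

Path (a) adiabatic: W = P₁V₁(1 − (V₁/V₂)^(γ−1))/(γ−1) → W_a/(P₁V₁) = -1.837.
Path (b) isobaric: W = P₁(V₂ − V₁) → W_b/(P₁V₁) = -0.6986.
W_a / W_b = -1.837 / -0.6986 = 2.629.

W_a / W_b ≈ 2.63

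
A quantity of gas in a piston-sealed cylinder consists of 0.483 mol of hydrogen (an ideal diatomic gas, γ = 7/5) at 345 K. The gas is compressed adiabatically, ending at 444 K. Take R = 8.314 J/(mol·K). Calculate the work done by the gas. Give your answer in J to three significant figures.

W ≈ -994 J

Adiabatic ⇒ Q = 0, so W_by = −ΔU = nCᵥ(T₁ − T₂).
Cᵥ = 5R/2 = 20.79 J/(mol·K).
W = (0.483)(20.79)(345 − 444) = -993.9 J.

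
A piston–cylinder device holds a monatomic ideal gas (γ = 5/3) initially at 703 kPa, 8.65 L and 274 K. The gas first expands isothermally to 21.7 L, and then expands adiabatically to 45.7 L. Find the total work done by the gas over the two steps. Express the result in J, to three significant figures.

Step 1 (isothermal): W = P₁V₁ ln(V₂/V₁) = (6081) ln(21.7/8.65) = 5593 J.
After step 1: P = 280.2 kPa, V = 21.7 L, T = 274 K.
Step 2 (adiabatic): W = (P₁V₁ − P₂V₂)/(γ−1) = (6081 − 3701)/0.667 = 3570 J.
W_total = 5593 + 3570 = 9163 J.

W_total ≈ 9160 J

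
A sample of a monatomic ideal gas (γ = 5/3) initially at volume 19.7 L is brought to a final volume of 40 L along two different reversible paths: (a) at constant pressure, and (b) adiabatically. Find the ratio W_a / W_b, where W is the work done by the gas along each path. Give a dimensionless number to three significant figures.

W_a / W_b ≈ 1.83

Path (a) isobaric: W = P₁(V₂ − V₁) → W_a/(P₁V₁) = 1.03.
Path (b) adiabatic: W = P₁V₁(1 − (V₁/V₂)^(γ−1))/(γ−1) → W_b/(P₁V₁) = 0.5645.
W_a / W_b = 1.03 / 0.5645 = 1.825.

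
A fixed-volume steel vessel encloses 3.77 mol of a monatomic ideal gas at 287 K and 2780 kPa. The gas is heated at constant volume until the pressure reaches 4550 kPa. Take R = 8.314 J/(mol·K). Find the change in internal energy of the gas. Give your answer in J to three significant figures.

ΔU ≈ 8590 J

Constant volume ⇒ W = 0, so Q = ΔU = nCᵥΔT with Cᵥ = 3R/2 = 12.47 J/(mol·K).
At constant V, T₂/T₁ = P₂/P₁ ⇒ ΔT = T₁(P₂/P₁ − 1) = 287·(4550/2780 − 1) = 182.7 K.
ΔU = (3.77)(12.47)(182.7) = 8591 J.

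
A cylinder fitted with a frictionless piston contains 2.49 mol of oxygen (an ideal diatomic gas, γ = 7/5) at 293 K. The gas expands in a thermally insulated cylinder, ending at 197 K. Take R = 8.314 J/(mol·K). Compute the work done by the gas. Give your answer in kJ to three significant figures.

W ≈ 4.97 kJ

Adiabatic ⇒ Q = 0, so W_by = −ΔU = nCᵥ(T₁ − T₂).
Cᵥ = 5R/2 = 20.79 J/(mol·K).
W = (2.49)(20.79)(293 − 197) = 4968 J.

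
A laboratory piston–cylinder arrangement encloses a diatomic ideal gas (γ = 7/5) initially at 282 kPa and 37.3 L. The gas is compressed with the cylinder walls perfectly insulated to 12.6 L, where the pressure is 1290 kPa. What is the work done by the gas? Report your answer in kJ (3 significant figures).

Adiabatic: W = (P₁V₁ − P₂V₂)/(γ − 1) with γ = 7/5.
P₁V₁ = 10519 J, P₂V₂ = 16254 J.
W = (10519 − 16254) / 0.4 = -14339 J.

W ≈ -14.3 kJ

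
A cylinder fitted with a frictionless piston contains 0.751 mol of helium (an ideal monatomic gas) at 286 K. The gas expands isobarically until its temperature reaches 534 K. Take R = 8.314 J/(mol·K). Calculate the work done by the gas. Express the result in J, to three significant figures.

W ≈ 1550 J

Isobaric: W = P ΔV = nR ΔT.
W = (0.751)(8.314)(534 − 286) = 1548 J.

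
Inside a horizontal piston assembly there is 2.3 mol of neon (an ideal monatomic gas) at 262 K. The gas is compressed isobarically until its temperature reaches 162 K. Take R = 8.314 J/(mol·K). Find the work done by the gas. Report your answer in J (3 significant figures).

W ≈ -1910 J

Isobaric: W = P ΔV = nR ΔT.
W = (2.3)(8.314)(162 − 262) = -1912 J.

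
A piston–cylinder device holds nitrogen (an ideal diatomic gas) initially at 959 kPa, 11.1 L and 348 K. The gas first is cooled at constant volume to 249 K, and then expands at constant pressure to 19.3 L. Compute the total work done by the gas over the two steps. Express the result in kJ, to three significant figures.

Step 1 (isochoric): W = 0 (constant volume).
After step 1: P = 686.2 kPa (V unchanged).
Step 2 (isobaric): W = PΔV = (686.2 kPa)(19.3 − 11.1 L) = 5627 J.
W_total = 0 + 5627 = 5627 J.

W_total ≈ 5.63 kJ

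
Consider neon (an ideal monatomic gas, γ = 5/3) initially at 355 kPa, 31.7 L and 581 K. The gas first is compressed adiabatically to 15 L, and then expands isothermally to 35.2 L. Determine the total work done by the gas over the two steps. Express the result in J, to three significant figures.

Step 1 (adiabatic): W = (P₁V₁ − P₂V₂)/(γ−1) = (11254 − 18532)/0.667 = -10918 J.
After step 1: P = 1235 kPa, V = 15 L, T = 956.8 K.
Step 2 (isothermal): W = P₁V₁ ln(V₂/V₁) = (18532) ln(35.2/15) = 15808 J.
W_total = -10918 + 15808 = 4890 J.

W_total ≈ 4890 J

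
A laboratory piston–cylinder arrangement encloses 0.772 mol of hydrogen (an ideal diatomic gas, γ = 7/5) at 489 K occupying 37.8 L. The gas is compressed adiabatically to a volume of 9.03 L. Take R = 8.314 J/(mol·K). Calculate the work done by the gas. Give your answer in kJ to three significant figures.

W ≈ -6.07 kJ

Adiabatic: TV^(γ−1) = const with γ = 7/5.
T₂ = T₁ (V₁/V₂)^(γ−1) = 489 × (37.8/9.03)^0.4 = 489 × 1.773 = 867 K.
W_by = nCᵥ(T₁ − T₂) = (0.772)(20.79)(489 − 867) = -6066 J.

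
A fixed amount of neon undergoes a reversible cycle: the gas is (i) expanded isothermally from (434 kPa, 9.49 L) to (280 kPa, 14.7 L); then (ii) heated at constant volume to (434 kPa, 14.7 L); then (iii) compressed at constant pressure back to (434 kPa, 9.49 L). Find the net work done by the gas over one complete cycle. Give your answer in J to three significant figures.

W_net ≈ -459 J

Leg (i): W = PᵢVᵢ ln(V_f/Vᵢ) = (4119) ln(14.7/9.49) = 1802 J.
Leg (ii): W = 0.
Leg (iii): W = PΔV = (434)(9.49 − 14.7) = -2261 J.
W_net = 1802 − 2261 = -458.8 J.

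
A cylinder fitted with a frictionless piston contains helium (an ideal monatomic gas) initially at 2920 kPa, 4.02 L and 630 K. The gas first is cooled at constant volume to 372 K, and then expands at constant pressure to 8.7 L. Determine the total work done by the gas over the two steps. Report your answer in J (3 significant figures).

W_total ≈ 8070 J

Step 1 (isochoric): W = 0 (constant volume).
After step 1: P = 1724 kPa (V unchanged).
Step 2 (isobaric): W = PΔV = (1724 kPa)(8.7 − 4.02 L) = 8069 J.
W_total = 0 + 8069 = 8069 J.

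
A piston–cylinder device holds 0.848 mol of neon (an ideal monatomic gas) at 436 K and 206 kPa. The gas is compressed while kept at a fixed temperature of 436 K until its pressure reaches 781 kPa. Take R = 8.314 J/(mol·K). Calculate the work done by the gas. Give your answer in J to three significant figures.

Isothermal process: W = nRT ln(V₂/V₁) = nRT ln(P₁/P₂).
W = (0.848)(8.314)(436) × ln(206/781)
  = 3074 × ln(0.2638) = 3074 × -1.333
W_by_gas = -4097 J.

W ≈ -4100 J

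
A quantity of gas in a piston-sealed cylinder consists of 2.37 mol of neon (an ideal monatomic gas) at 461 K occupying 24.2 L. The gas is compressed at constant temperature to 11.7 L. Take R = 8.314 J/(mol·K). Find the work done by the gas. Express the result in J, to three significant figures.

W ≈ -6600 J

Isothermal: W = nRT ln(V₂/V₁).
W = (2.37)(8.314)(461) × ln(11.7/24.2)
  = 9084 × -0.7268
W_by_gas = -6602 J.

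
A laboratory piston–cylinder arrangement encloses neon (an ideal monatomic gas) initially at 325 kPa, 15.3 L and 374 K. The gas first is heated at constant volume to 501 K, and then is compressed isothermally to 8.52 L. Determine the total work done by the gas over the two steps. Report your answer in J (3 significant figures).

Step 1 (isochoric): W = 0 (constant volume).
After step 1: P = 435.4 kPa (V unchanged).
Step 2 (isothermal): W = P₁V₁ ln(V₂/V₁) = (6661) ln(8.52/15.3) = -3900 J.
W_total = 0 − 3900 = -3900 J.

W_total ≈ -3900 J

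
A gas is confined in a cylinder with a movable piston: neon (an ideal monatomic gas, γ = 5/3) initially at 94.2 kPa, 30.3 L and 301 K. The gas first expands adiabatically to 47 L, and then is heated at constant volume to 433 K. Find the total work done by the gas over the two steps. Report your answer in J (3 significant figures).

Step 1 (adiabatic): W = (P₁V₁ − P₂V₂)/(γ−1) = (2854 − 2130)/0.667 = 1086 J.
Step 2 (isochoric): W = 0 (constant volume).
W_total = 1086 + 0 = 1086 J.

W_total ≈ 1090 J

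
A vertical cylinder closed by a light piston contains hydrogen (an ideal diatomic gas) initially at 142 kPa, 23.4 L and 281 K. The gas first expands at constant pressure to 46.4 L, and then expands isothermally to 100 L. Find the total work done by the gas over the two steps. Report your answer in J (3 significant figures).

Step 1 (isobaric): W = PΔV = (142 kPa)(46.4 − 23.4 L) = 3266 J.
After step 1: P = 142 kPa, V = 46.4 L, T = 557.2 K.
Step 2 (isothermal): W = P₁V₁ ln(V₂/V₁) = (6589) ln(100/46.4) = 5059 J.
W_total = 3266 + 5059 = 8325 J.

W_total ≈ 8330 J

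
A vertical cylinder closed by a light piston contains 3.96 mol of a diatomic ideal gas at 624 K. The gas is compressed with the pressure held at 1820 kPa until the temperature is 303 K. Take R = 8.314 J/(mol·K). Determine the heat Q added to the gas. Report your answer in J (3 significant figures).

Q ≈ -37000 J

Isobaric: W = nRΔT = (3.96)(8.314)(-321) = -10568 J.
ΔU = nCᵥΔT with Cᵥ = 5R/2: ΔU = (3.96)(20.79)(-321) = -26421 J.
Q = ΔU + W = -26421 − 10568 = -36989 J.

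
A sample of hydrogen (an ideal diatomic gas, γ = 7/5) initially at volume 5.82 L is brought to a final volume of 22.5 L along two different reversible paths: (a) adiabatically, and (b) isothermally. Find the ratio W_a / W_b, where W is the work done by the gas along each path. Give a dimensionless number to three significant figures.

Path (a) adiabatic: W = P₁V₁(1 − (V₁/V₂)^(γ−1))/(γ−1) → W_a/(P₁V₁) = 1.044.
Path (b) isothermal: W = P₁V₁ ln(V₂/V₁) → W_b/(P₁V₁) = 1.352.
W_a / W_b = 1.044 / 1.352 = 0.7724.

W_a / W_b ≈ 0.772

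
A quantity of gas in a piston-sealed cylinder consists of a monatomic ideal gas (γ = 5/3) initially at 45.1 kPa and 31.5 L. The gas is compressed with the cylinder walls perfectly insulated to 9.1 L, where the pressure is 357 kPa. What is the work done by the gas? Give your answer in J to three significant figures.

W ≈ -2740 J

Adiabatic: W = (P₁V₁ − P₂V₂)/(γ − 1) with γ = 5/3.
P₁V₁ = 1421 J, P₂V₂ = 3249 J.
W = (1421 − 3249) / 0.6667 = -2742 J.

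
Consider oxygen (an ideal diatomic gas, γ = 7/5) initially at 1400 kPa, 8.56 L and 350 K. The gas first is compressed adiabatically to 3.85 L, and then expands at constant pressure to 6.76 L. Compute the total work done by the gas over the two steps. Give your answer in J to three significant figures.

Step 1 (adiabatic): W = (P₁V₁ − P₂V₂)/(γ−1) = (11984 − 16497)/0.4 = -11283 J.
After step 1: P = 4285 kPa, V = 3.85 L, T = 481.8 K.
Step 2 (isobaric): W = PΔV = (4285 kPa)(6.76 − 3.85 L) = 12469 J.
W_total = -11283 + 12469 = 1187 J.

W_total ≈ 1190 J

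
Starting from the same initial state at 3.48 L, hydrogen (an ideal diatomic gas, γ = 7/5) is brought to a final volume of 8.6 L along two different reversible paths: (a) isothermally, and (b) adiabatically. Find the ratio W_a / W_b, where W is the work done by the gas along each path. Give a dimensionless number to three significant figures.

Path (a) isothermal: W = P₁V₁ ln(V₂/V₁) → W_a/(P₁V₁) = 0.9047.
Path (b) adiabatic: W = P₁V₁(1 − (V₁/V₂)^(γ−1))/(γ−1) → W_b/(P₁V₁) = 0.7591.
W_a / W_b = 0.9047 / 0.7591 = 1.192.

W_a / W_b ≈ 1.19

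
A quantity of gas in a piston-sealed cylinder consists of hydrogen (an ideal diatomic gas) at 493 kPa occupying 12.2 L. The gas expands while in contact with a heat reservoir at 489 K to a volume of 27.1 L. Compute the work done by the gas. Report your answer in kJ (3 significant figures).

Isothermal: W = nRT ln(V₂/V₁) = P₁V₁ ln(V₂/V₁).
P₁V₁ = (493 kPa)(12.2 L) = 6015 J.
W = 6015 × ln(27.1/12.2) = 6015 × 0.7981
W_by_gas = 4800 J.

W ≈ 4.80 kJ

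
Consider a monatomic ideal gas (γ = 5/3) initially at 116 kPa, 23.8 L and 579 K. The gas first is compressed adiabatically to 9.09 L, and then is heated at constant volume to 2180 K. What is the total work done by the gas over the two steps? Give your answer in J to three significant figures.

Step 1 (adiabatic): W = (P₁V₁ − P₂V₂)/(γ−1) = (2761 − 5245)/0.667 = -3726 J.
Step 2 (isochoric): W = 0 (constant volume).
W_total = -3726 + 0 = -3726 J.

W_total ≈ -3730 J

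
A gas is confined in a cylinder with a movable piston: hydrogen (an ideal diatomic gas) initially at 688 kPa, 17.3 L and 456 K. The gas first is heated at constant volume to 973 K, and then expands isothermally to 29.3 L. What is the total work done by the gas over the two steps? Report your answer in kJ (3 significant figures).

W_total ≈ 13.4 kJ

Step 1 (isochoric): W = 0 (constant volume).
After step 1: P = 1468 kPa (V unchanged).
Step 2 (isothermal): W = P₁V₁ ln(V₂/V₁) = (25397) ln(29.3/17.3) = 13381 J.
W_total = 0 + 13381 = 13381 J.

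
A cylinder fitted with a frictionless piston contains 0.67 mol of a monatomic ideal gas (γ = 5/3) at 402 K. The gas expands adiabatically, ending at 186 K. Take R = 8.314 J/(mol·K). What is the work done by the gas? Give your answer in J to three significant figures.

Adiabatic ⇒ Q = 0, so W_by = −ΔU = nCᵥ(T₁ − T₂).
Cᵥ = 3R/2 = 12.47 J/(mol·K).
W = (0.67)(12.47)(402 − 186) = 1805 J.

W ≈ 1800 J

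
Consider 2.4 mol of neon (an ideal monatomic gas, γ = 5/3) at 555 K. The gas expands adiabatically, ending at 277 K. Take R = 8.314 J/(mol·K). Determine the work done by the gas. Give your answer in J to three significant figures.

W ≈ 8320 J

Adiabatic ⇒ Q = 0, so W_by = −ΔU = nCᵥ(T₁ − T₂).
Cᵥ = 3R/2 = 12.47 J/(mol·K).
W = (2.4)(12.47)(555 − 277) = 8321 J.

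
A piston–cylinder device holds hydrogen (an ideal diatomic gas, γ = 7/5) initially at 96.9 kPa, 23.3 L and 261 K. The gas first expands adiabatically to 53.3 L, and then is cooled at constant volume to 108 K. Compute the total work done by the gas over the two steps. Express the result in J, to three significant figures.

Step 1 (adiabatic): W = (P₁V₁ − P₂V₂)/(γ−1) = (2258 − 1622)/0.4 = 1591 J.
Step 2 (isochoric): W = 0 (constant volume).
W_total = 1591 + 0 = 1591 J.

W_total ≈ 1590 J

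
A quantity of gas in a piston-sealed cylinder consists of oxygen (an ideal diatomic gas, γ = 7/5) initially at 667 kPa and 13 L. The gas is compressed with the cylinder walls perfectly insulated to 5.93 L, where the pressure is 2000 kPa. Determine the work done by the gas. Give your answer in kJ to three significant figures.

W ≈ -7.97 kJ

Adiabatic: W = (P₁V₁ − P₂V₂)/(γ − 1) with γ = 7/5.
P₁V₁ = 8671 J, P₂V₂ = 11860 J.
W = (8671 − 11860) / 0.4 = -7973 J.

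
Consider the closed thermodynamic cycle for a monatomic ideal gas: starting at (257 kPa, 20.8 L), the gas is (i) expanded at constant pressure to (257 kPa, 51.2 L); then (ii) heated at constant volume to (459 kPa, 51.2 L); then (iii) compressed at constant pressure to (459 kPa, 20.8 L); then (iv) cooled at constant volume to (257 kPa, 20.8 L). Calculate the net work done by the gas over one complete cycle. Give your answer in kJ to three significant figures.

Constant-volume legs do no work.
W(i) = (257)(51.2 − 20.8) = 7813 J; W(iii) = (459)(20.8 − 51.2) = -13954 J.
W_net = 7813 − 13954 = -6141 J (the counter-clockwise enclosed area).

W_net ≈ -6.14 kJ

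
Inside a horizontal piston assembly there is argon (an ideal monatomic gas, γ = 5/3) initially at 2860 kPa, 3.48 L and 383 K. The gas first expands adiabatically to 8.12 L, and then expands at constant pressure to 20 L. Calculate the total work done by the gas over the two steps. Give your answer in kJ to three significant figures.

W_total ≈ 14.7 kJ

Step 1 (adiabatic): W = (P₁V₁ − P₂V₂)/(γ−1) = (9953 − 5658)/0.667 = 6443 J.
After step 1: P = 696.7 kPa, V = 8.12 L, T = 217.7 K.
Step 2 (isobaric): W = PΔV = (696.7 kPa)(20 − 8.12 L) = 8277 J.
W_total = 6443 + 8277 = 14720 J.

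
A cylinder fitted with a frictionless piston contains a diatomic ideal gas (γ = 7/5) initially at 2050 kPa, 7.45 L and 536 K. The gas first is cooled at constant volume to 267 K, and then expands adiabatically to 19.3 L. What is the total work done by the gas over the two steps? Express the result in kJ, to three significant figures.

Step 1 (isochoric): W = 0 (constant volume).
After step 1: P = 1021 kPa (V unchanged).
Step 2 (adiabatic): W = (P₁V₁ − P₂V₂)/(γ−1) = (7608 − 5199)/0.4 = 6023 J.
W_total = 0 + 6023 = 6023 J.

W_total ≈ 6.02 kJ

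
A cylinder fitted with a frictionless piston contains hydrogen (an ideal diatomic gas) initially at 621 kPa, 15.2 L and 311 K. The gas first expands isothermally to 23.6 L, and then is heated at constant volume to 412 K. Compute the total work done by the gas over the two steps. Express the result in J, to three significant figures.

W_total ≈ 4150 J

Step 1 (isothermal): W = P₁V₁ ln(V₂/V₁) = (9439) ln(23.6/15.2) = 4153 J.
Step 2 (isochoric): W = 0 (constant volume).
W_total = 4153 + 0 = 4153 J.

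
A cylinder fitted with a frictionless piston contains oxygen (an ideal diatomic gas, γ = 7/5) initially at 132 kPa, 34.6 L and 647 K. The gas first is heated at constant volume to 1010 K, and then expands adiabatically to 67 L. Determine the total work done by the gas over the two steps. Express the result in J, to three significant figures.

W_total ≈ 4140 J

Step 1 (isochoric): W = 0 (constant volume).
After step 1: P = 206.1 kPa (V unchanged).
Step 2 (adiabatic): W = (P₁V₁ − P₂V₂)/(γ−1) = (7130 − 5474)/0.4 = 4140 J.
W_total = 0 + 4140 = 4140 J.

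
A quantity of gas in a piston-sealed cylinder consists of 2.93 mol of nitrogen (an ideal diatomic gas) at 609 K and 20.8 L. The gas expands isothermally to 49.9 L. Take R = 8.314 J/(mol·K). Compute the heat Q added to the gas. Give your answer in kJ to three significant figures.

Isothermal ⇒ ΔU = 0, so Q = W = nRT ln(V₂/V₁).
Q = (2.93)(8.314)(609) ln(49.9/20.8) = 14835 × 0.8751 = 12982 J.

Q ≈ 13.0 kJ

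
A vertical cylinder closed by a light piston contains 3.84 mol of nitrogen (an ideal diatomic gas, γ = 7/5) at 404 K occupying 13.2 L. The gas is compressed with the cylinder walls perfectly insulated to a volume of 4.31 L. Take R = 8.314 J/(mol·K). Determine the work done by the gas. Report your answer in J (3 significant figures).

Adiabatic: TV^(γ−1) = const with γ = 7/5.
T₂ = T₁ (V₁/V₂)^(γ−1) = 404 × (13.2/4.31)^0.4 = 404 × 1.565 = 632.1 K.
W_by = nCᵥ(T₁ − T₂) = (3.84)(20.79)(404 − 632.1) = -18210 J.

W ≈ -18200 J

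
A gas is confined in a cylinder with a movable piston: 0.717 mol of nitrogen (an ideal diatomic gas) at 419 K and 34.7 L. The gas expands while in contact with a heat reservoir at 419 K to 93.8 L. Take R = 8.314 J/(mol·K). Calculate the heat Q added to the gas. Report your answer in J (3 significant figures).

Q ≈ 2480 J

Isothermal ⇒ ΔU = 0, so Q = W = nRT ln(V₂/V₁).
Q = (0.717)(8.314)(419) ln(93.8/34.7) = 2498 × 0.9944 = 2484 J.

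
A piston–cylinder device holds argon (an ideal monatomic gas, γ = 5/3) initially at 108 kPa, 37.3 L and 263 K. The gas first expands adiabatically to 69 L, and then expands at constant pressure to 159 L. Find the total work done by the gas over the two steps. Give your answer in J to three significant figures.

W_total ≈ 5520 J

Step 1 (adiabatic): W = (P₁V₁ − P₂V₂)/(γ−1) = (4028 − 2673)/0.667 = 2033 J.
After step 1: P = 38.74 kPa, V = 69 L, T = 174.5 K.
Step 2 (isobaric): W = PΔV = (38.74 kPa)(159 − 69 L) = 3487 J.
W_total = 2033 + 3487 = 5520 J.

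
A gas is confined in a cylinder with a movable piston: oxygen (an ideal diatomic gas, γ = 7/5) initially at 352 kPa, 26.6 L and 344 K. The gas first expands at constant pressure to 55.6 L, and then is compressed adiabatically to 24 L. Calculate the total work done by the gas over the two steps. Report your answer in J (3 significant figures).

W_total ≈ -9330 J

Step 1 (isobaric): W = PΔV = (352 kPa)(55.6 − 26.6 L) = 10208 J.
After step 1: P = 352 kPa, V = 55.6 L, T = 719 K.
Step 2 (adiabatic): W = (P₁V₁ − P₂V₂)/(γ−1) = (19571 − 27388)/0.4 = -19542 J.
W_total = 10208 − 19542 = -9334 J.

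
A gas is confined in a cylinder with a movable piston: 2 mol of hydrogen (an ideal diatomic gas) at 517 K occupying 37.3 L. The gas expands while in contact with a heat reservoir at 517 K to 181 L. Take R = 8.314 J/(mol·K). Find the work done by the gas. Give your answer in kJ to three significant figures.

W ≈ 13.6 kJ

Isothermal: W = nRT ln(V₂/V₁).
W = (2)(8.314)(517) × ln(181/37.3)
  = 8597 × 1.58
W_by_gas = 13578 J.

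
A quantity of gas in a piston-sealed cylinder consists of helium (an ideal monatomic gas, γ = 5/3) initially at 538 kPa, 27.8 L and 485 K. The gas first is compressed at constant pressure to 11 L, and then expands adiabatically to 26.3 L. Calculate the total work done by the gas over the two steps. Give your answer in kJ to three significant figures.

W_total ≈ -5.13 kJ

Step 1 (isobaric): W = PΔV = (538 kPa)(11 − 27.8 L) = -9038 J.
After step 1: P = 538 kPa, V = 11 L, T = 191.9 K.
Step 2 (adiabatic): W = (P₁V₁ − P₂V₂)/(γ−1) = (5918 − 3310)/0.667 = 3912 J.
W_total = -9038 + 3912 = -5126 J.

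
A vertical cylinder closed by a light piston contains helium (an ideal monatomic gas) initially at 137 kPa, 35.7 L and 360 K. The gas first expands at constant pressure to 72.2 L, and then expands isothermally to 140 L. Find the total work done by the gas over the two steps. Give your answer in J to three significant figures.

W_total ≈ 11600 J

Step 1 (isobaric): W = PΔV = (137 kPa)(72.2 − 35.7 L) = 5000 J.
After step 1: P = 137 kPa, V = 72.2 L, T = 728.1 K.
Step 2 (isothermal): W = P₁V₁ ln(V₂/V₁) = (9891) ln(140/72.2) = 6550 J.
W_total = 5000 + 6550 = 11551 J.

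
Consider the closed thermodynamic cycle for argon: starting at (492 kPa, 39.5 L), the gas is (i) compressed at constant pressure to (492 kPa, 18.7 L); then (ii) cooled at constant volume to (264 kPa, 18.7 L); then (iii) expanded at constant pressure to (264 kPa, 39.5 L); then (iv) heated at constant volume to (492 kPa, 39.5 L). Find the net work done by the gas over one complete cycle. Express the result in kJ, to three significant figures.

W_net ≈ -4.74 kJ

Constant-volume legs do no work.
W(i) = (492)(18.7 − 39.5) = -10234 J; W(iii) = (264)(39.5 − 18.7) = 5491 J.
W_net = -10234 + 5491 = -4742 J (the counter-clockwise enclosed area).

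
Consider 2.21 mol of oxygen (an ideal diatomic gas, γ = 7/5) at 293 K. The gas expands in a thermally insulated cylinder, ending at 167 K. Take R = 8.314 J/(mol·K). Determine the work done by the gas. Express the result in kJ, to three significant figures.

Adiabatic ⇒ Q = 0, so W_by = −ΔU = nCᵥ(T₁ − T₂).
Cᵥ = 5R/2 = 20.79 J/(mol·K).
W = (2.21)(20.79)(293 − 167) = 5788 J.

W ≈ 5.79 kJ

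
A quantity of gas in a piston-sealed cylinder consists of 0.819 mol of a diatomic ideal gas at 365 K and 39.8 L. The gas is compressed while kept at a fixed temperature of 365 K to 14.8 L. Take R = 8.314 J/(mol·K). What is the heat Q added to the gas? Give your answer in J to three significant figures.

Isothermal ⇒ ΔU = 0, so Q = W = nRT ln(V₂/V₁).
Q = (0.819)(8.314)(365) ln(14.8/39.8) = 2485 × -0.9892 = -2459 J.

Q ≈ -2460 J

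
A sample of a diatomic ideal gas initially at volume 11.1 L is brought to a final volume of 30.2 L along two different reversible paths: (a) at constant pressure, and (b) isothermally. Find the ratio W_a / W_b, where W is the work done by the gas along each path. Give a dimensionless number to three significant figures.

Path (a) isobaric: W = P₁(V₂ − V₁) → W_a/(P₁V₁) = 1.721.
Path (b) isothermal: W = P₁V₁ ln(V₂/V₁) → W_b/(P₁V₁) = 1.001.
W_a / W_b = 1.721 / 1.001 = 1.719.

W_a / W_b ≈ 1.72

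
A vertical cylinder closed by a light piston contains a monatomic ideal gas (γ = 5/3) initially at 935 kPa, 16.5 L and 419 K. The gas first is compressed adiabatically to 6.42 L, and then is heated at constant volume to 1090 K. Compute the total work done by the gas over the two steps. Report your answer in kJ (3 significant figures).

Step 1 (adiabatic): W = (P₁V₁ − P₂V₂)/(γ−1) = (15428 − 28946)/0.667 = -20278 J.
Step 2 (isochoric): W = 0 (constant volume).
W_total = -20278 + 0 = -20278 J.

W_total ≈ -20.3 kJ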